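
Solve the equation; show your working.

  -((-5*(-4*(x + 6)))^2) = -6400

Step 1. [-((-5*(-4*(x + 6)))^2) = -6400] LHS negated; negate both sides, so neg: (-5*(-4*(x + 6)))^2 = 6400.
Step 2. [(-5*(-4*(x + 6)))^2 = 6400] 6400 ≥ 0, LHS is (·)² — take ±√ ⇒ sqrt: -5*(-4*(x + 6)) = 80 or -80.
Step 3. [-5*(-4*(x + 6)) = 80 or -80] divide by the outer -5, so div: -4*(x + 6) = -16 or 16.
Step 4. [-4*(x + 6) = -16 or 16] -4 out front; divide by -4, so div: x + 6 = 4 or -4.
Step 5. [x + 6 = 4 or -4] subtract 6: x sits inside (… + 6). So sub: x = -2 or -10.

Answer: x ∈ {-10, -2}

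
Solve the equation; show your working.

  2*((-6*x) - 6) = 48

Step 1. [2*((-6*x) - 6) = 48] LHS = 2·(…); ÷2 both sides, so div: (-6*x) - 6 = 24.
Step 2. [(-6*x) - 6 = 24] -6 divides every term; factor it out. So factor: x + 1 = -4.
Step 3. [x + 1 = -4] peel the +1: subtract 1 from each side, so sub: x = -5.

Answer: x ∈ {-5}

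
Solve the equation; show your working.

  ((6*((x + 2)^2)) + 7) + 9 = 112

Step 1. [((6*((x + 2)^2)) + 7) + 9 = 112] +9 is outermost — subtract 9 both sides. So sub: (6*((x + 2)^2)) + 7 = 103.
Step 2. [(6*((x + 2)^2)) + 7 = 103] 7 comes off first (subtract 7) ⇒ sub: 6*((x + 2)^2) = 96.
Step 3. [6*((x + 2)^2) = 96] 6 out front; divide by 6, so div: (x + 2)^2 = 16.
Step 4. [(x + 2)^2 = 16] √ both sides: 16 ≥ 0 gives two branches ⇒ sqrt: x + 2 = 4 or -4.
Step 5. [x + 2 = 4 or -4] +2 is outermost — subtract 2 both sides ⇒ sub: x = 2 or -6.

Answer: x ∈ {-6, 2}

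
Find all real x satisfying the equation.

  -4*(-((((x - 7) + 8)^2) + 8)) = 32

Step 1. [-4*(-((((x - 7) + 8)^2) + 8)) = 32] -4 out front; divide by -4, so div: -((((x - 7) + 8)^2) + 8) = -8.
Step 2. [-((((x - 7) + 8)^2) + 8) = -8] LHS negated; negate both sides, so neg: (((x - 7) + 8)^2) + 8 = 8.
Step 3. [(((x - 7) + 8)^2) + 8 = 8] +8 is outermost — subtract 8 both sides. So sub: ((x - 7) + 8)^2 = 0.
Step 4. [((x - 7) + 8)^2 = 0] √ both sides: 0 ≥ 0 gives two branches, so sqrt: (x - 7) + 8 = 0.
Step 5. [(x - 7) + 8 = 0] peel the +8: subtract 8 from each side ⇒ sub: x - 7 = -8.
Step 6. [x - 7 = -8] the outer -7 inverts by adding 7, so sub: x = -1.

Answer: x ∈ {-1}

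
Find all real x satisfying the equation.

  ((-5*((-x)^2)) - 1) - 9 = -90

Step 1. [((-5*((-x)^2)) - 1) - 9 = -90] 9 comes off first (add 9). So sub: (-5*((-x)^2)) - 1 = -81.
Step 2. [(-5*((-x)^2)) - 1 = -81] -1 is outermost — add 1 both sides, so sub: -5*((-x)^2) = -80.
Step 3. [-5*((-x)^2) = -80] LHS = -5·(…); ÷-5 both sides. So div: (-x)^2 = 16.
Step 4. [(-x)^2 = 16] √ both sides: 16 ≥ 0 gives two branches. So sqrt: -x = 4 or -4.
Step 5. [-x = 4 or -4] LHS negated; negate both sides. So neg: x = -4 or 4.

Answer: x ∈ {-4, 4}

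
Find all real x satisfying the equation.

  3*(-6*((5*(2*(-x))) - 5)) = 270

Step 1. [3*(-6*((5*(2*(-x))) - 5)) = 270] divide by the outer 3. So div: -6*((5*(2*(-x))) - 5) = 90.
Step 2. [-6*((5*(2*(-x))) - 5) = 90] -6·(inner) — divide through by -6 ⇒ div: (5*(2*(-x))) - 5 = -15.
Step 3. [(5*(2*(-x))) - 5 = -15] 5 divides every term; factor it out, so factor: (2*(-x)) - 1 = -3.
Step 4. [(2*(-x)) - 1 = -3] peel the -1: add 1 from each side, so sub: 2*(-x) = -2.
Step 5. [2*(-x) = -2] LHS = 2·(…); ÷2 both sides, so div: -x = -1.
Step 6. [-x = -1] flip signs both sides ⇒ neg: x = 1.

Answer: x ∈ {1}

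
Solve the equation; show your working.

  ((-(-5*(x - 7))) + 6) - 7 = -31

Step 1. [((-(-5*(x - 7))) + 6) - 7 = -31] peel the -7: add 7 from each side ⇒ sub: (-(-5*(x - 7))) + 6 = -24.
Step 2. [(-(-5*(x - 7))) + 6 = -24] 6 comes off first (subtract 6). So sub: -(-5*(x - 7)) = -30.
Step 3. [-(-5*(x - 7)) = -30] leading − — multiply by −1, so neg: -5*(x - 7) = 30.
Step 4. [-5*(x - 7) = 30] LHS = -5·(…); ÷-5 both sides. So div: x - 7 = -6.
Step 5. [x - 7 = -6] add 7: x sits inside (… - 7), so sub: x = 1.

Answer: x ∈ {1}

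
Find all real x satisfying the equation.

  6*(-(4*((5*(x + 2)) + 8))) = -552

Step 1. [6*(-(4*((5*(x + 2)) + 8))) = -552] LHS = 6·(…); ÷6 both sides. So div: -(4*((5*(x + 2)) + 8)) = -92.
Step 2. [-(4*((5*(x + 2)) + 8)) = -92] LHS negated; negate both sides ⇒ neg: 4*((5*(x + 2)) + 8) = 92.
Step 3. [4*((5*(x + 2)) + 8) = 92] divide by the outer 4 ⇒ div: (5*(x + 2)) + 8 = 23.
Step 4. [(5*(x + 2)) + 8 = 23] peel the +8: subtract 8 from each side. So sub: 5*(x + 2) = 15.
Step 5. [5*(x + 2) = 15] leading coefficient 5: divide by 5. So div: x + 2 = 3.
Step 6. [x + 2 = 3] the outer +2 inverts by subtracting 2, so sub: x = 1.

Answer: x ∈ {1}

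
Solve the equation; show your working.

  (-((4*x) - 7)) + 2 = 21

Step 1. [(-((4*x) - 7)) + 2 = 21] +2 is outermost — subtract 2 both sides ⇒ sub: -((4*x) - 7) = 19.
Step 2. [-((4*x) - 7) = 19] flip signs both sides, so neg: (4*x) - 7 = -19.
Step 3. [(4*x) - 7 = -19] the outer -7 inverts by adding 7. So sub: 4*x = -12.
Step 4. [4*x = -12] leading coefficient 4: divide by 4. So div: x = -3.

Answer: x ∈ {-3}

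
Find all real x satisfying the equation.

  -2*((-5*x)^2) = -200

Step 1. [-2*((-5*x)^2) = -200] -2·(inner) — divide through by -2, so div: (-5*x)^2 = 100.
Step 2. [(-5*x)^2 = 100] LHS squared, RHS 100 ≥ 0: apply √ (±) ⇒ sqrt: -5*x = 10 or -10.
Step 3. [-5*x = 10 or -10] divide by the outer -5 ⇒ div: x = -2 or 2.

Answer: x ∈ {-2, 2}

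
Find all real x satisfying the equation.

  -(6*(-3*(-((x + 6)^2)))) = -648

Step 1. [-(6*(-3*(-((x + 6)^2)))) = -648] LHS negated; negate both sides ⇒ neg: 6*(-3*(-((x + 6)^2))) = 648.
Step 2. [6*(-3*(-((x + 6)^2))) = 648] divide by the outer 6 ⇒ div: -3*(-((x + 6)^2)) = 108.
Step 3. [-3*(-((x + 6)^2)) = 108] leading coefficient -3: divide by -3. So div: -((x + 6)^2) = -36.
Step 4. [-((x + 6)^2) = -36] leading − — multiply by −1 ⇒ neg: (x + 6)^2 = 36.
Step 5. [(x + 6)^2 = 36] 36 ≥ 0, LHS is (·)² — take ±√, so sqrt: x + 6 = 6 or -6.
Step 6. [x + 6 = 6 or -6] the outer +6 inverts by subtracting 6 ⇒ sub: x = 0 or -12.

Answer: x ∈ {-12, 0}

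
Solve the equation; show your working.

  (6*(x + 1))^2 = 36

Step 1. [(6*(x + 1))^2 = 36] √ both sides: 36 ≥ 0 gives two branches ⇒ sqrt: 6*(x + 1) = 6 or -6.
Step 2. [6*(x + 1) = 6 or -6] leading coefficient 6: divide by 6 ⇒ div: x + 1 = 1 or -1.
Step 3. [x + 1 = 1 or -1] subtract 1: x sits inside (… + 1). So sub: x = 0 or -2.

Answer: x ∈ {-2, 0}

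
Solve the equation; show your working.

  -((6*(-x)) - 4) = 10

Step 1. [-((6*(-x)) - 4) = 10] flip signs both sides. So neg: (6*(-x)) - 4 = -10.
Step 2. [(6*(-x)) - 4 = -10] -4 is outermost — add 4 both sides, so sub: 6*(-x) = -6.
Step 3. [6*(-x) = -6] divide by the outer 6 ⇒ div: -x = -1.
Step 4. [-x = -1] flip signs both sides, so neg: x = 1.

Answer: x ∈ {1}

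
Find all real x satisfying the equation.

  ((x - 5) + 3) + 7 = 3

Step 1. [((x - 5) + 3) + 7 = 3] peel the +7: subtract 7 from each side, so sub: (x - 5) + 3 = -4.
Step 2. [(x - 5) + 3 = -4] +3 is outermost — subtract 3 both sides, so sub: x - 5 = -7.
Step 3. [x - 5 = -7] -5 is outermost — add 5 both sides ⇒ sub: x = -2.

Answer: x ∈ {-2}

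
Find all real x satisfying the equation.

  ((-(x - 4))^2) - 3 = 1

Step 1. [((-(x - 4))^2) - 3 = 1] add 3: x sits inside (… - 3), so sub: (-(x - 4))^2 = 4.
Step 2. [(-(x - 4))^2 = 4] 4 ≥ 0, LHS is (·)² — take ±√. So sqrt: -(x - 4) = 2 or -2.
Step 3. [-(x - 4) = 2 or -2] LHS negated; negate both sides, so neg: x - 4 = -2 or 2.
Step 4. [x - 4 = -2 or 2] the outer -4 inverts by adding 4 ⇒ sub: x = 2 or 6.

Answer: x ∈ {2, 6}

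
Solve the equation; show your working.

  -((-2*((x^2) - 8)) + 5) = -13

Step 1. [-((-2*((x^2) - 8)) + 5) = -13] LHS negated; negate both sides, so neg: (-2*((x^2) - 8)) + 5 = 13.
Step 2. [(-2*((x^2) - 8)) + 5 = 13] +5 is outermost — subtract 5 both sides ⇒ sub: -2*((x^2) - 8) = 8.
Step 3. [-2*((x^2) - 8) = 8] leading coefficient -2: divide by -2 ⇒ div: (x^2) - 8 = -4.
Step 4. [(x^2) - 8 = -4] add 8: x sits inside (… - 8). So sub: x^2 = 4.
Step 5. [x^2 = 4] √ both sides: 4 ≥ 0 gives two branches ⇒ sqrt: x = 2 or -2.

Answer: x ∈ {-2, 2}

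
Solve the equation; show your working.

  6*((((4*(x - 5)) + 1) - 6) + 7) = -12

Step 1. [6*((((4*(x - 5)) + 1) - 6) + 7) = -12] divide by the outer 6, so div: (((4*(x - 5)) + 1) - 6) + 7 = -2.
Step 2. [(((4*(x - 5)) + 1) - 6) + 7 = -2] subtract 7: x sits inside (… + 7). So sub: ((4*(x - 5)) + 1) - 6 = -9.
Step 3. [((4*(x - 5)) + 1) - 6 = -9] 6 comes off first (add 6) ⇒ sub: (4*(x - 5)) + 1 = -3.
Step 4. [(4*(x - 5)) + 1 = -3] +1 is outermost — subtract 1 both sides. So sub: 4*(x - 5) = -4.
Step 5. [4*(x - 5) = -4] 4·(inner) — divide through by 4, so div: x - 5 = -1.
Step 6. [x - 5 = -1] peel the -5: add 5 from each side ⇒ sub: x = 4.

Answer: x ∈ {4}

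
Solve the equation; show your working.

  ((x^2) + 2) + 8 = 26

Step 1. [((x^2) + 2) + 8 = 26] subtract 8: x sits inside (… + 8). So sub: (x^2) + 2 = 18.
Step 2. [(x^2) + 2 = 18] +2 is outermost — subtract 2 both sides, so sub: x^2 = 16.
Step 3. [x^2 = 16] √ both sides: 16 ≥ 0 gives two branches. So sqrt: x = 4 or -4.

Answer: x ∈ {-4, 4}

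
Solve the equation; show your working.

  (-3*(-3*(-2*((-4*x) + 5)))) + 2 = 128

Step 1. [(-3*(-3*(-2*((-4*x) + 5)))) + 2 = 128] +2 is outermost — subtract 2 both sides, so sub: -3*(-3*(-2*((-4*x) + 5))) = 126.
Step 2. [-3*(-3*(-2*((-4*x) + 5))) = 126] leading coefficient -3: divide by -3. So div: -3*(-2*((-4*x) + 5)) = -42.
Step 3. [-3*(-2*((-4*x) + 5)) = -42] LHS = -3·(…); ÷-3 both sides. So div: -2*((-4*x) + 5) = 14.
Step 4. [-2*((-4*x) + 5) = 14] -2 out front; divide by -2. So div: (-4*x) + 5 = -7.
Step 5. [(-4*x) + 5 = -7] subtract 5: x sits inside (… + 5) ⇒ sub: -4*x = -12.
Step 6. [-4*x = -12] leading coefficient -4: divide by -4 ⇒ div: x = 3.

Answer: x ∈ {3}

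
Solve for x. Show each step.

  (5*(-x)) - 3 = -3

Step 1. [(5*(-x)) - 3 = -3] -3 is outermost — add 3 both sides ⇒ sub: 5*(-x) = 0.
Step 2. [5*(-x) = 0] 5·(inner) — divide through by 5. So div: -x = 0.
Step 3. [-x = 0] leading − — multiply by −1 ⇒ neg: x = 0.

Answer: x ∈ {0}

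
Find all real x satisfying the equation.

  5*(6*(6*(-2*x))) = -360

Step 1. [5*(6*(6*(-2*x))) = -360] divide by the outer 5. So div: 6*(6*(-2*x)) = -72.
Step 2. [6*(6*(-2*x)) = -72] divide by the outer 6, so div: 6*(-2*x) = -12.
Step 3. [6*(-2*x) = -12] LHS = 6·(…); ÷6 both sides. So div: -2*x = -2.
Step 4. [-2*x = -2] divide by the outer -2. So div: x = 1.

Answer: x ∈ {1}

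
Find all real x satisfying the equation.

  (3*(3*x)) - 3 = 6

Step 1. [(3*(3*x)) - 3 = 6] 3 divides every term; factor it out, so factor: (3*x) - 1 = 2.
Step 2. [(3*x) - 1 = 2] the outer -1 inverts by adding 1. So sub: 3*x = 3.
Step 3. [3*x = 3] leading coefficient 3: divide by 3, so div: x = 1.

Answer: x ∈ {1}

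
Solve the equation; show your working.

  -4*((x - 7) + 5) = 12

Step 1. [-4*((x - 7) + 5) = 12] -4·(inner) — divide through by -4, so div: (x - 7) + 5 = -3.
Step 2. [(x - 7) + 5 = -3] peel the +5: subtract 5 from each side, so sub: x - 7 = -8.
Step 3. [x - 7 = -8] the outer -7 inverts by adding 7, so sub: x = -1.

Answer: x ∈ {-1}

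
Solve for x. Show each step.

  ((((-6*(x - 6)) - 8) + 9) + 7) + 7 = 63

Step 1. [((((-6*(x - 6)) - 8) + 9) + 7) + 7 = 63] the outer +7 inverts by subtracting 7 ⇒ sub: (((-6*(x - 6)) - 8) + 9) + 7 = 56.
Step 2. [(((-6*(x - 6)) - 8) + 9) + 7 = 56] peel the +7: subtract 7 from each side. So sub: ((-6*(x - 6)) - 8) + 9 = 49.
Step 3. [((-6*(x - 6)) - 8) + 9 = 49] subtract 9: x sits inside (… + 9). So sub: (-6*(x - 6)) - 8 = 40.
Step 4. [(-6*(x - 6)) - 8 = 40] add 8: x sits inside (… - 8). So sub: -6*(x - 6) = 48.
Step 5. [-6*(x - 6) = 48] -6 out front; divide by -6. So div: x - 6 = -8.
Step 6. [x - 6 = -8] peel the -6: add 6 from each side ⇒ sub: x = -2.

Answer: x ∈ {-2}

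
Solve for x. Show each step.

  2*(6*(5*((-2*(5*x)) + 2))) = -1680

Step 1. [2*(6*(5*((-2*(5*x)) + 2))) = -1680] 2·(inner) — divide through by 2 ⇒ div: 6*(5*((-2*(5*x)) + 2)) = -840.
Step 2. [6*(5*((-2*(5*x)) + 2)) = -840] LHS = 6·(…); ÷6 both sides, so div: 5*((-2*(5*x)) + 2) = -140.
Step 3. [5*((-2*(5*x)) + 2) = -140] LHS = 5·(…); ÷5 both sides. So div: (-2*(5*x)) + 2 = -28.
Step 4. [(-2*(5*x)) + 2 = -28] -2 divides every term; factor it out ⇒ factor: (5*x) - 1 = 14.
Step 5. [(5*x) - 1 = 14] the outer -1 inverts by adding 1 ⇒ sub: 5*x = 15.
Step 6. [5*x = 15] 5 out front; divide by 5 ⇒ div: x = 3.

Answer: x ∈ {3}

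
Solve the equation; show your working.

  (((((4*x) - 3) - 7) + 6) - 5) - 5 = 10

Step 1. [(((((4*x) - 3) - 7) + 6) - 5) - 5 = 10] 5 comes off first (add 5) ⇒ sub: ((((4*x) - 3) - 7) + 6) - 5 = 15.
Step 2. [((((4*x) - 3) - 7) + 6) - 5 = 15] add 5: x sits inside (… - 5), so sub: (((4*x) - 3) - 7) + 6 = 20.
Step 3. [(((4*x) - 3) - 7) + 6 = 20] the outer +6 inverts by subtracting 6 ⇒ sub: ((4*x) - 3) - 7 = 14.
Step 4. [((4*x) - 3) - 7 = 14] 7 comes off first (add 7), so sub: (4*x) - 3 = 21.
Step 5. [(4*x) - 3 = 21] peel the -3: add 3 from each side. So sub: 4*x = 24.
Step 6. [4*x = 24] leading coefficient 4: divide by 4. So div: x = 6.

Answer: x ∈ {6}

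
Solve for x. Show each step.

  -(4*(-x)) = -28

Step 1. [-(4*(-x)) = -28] LHS negated; negate both sides, so neg: 4*(-x) = 28.
Step 2. [4*(-x) = 28] LHS = 4·(…); ÷4 both sides. So div: -x = 7.
Step 3. [-x = 7] leading − — multiply by −1, so neg: x = -7.

Answer: x ∈ {-7}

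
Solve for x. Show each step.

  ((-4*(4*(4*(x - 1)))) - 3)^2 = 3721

Step 1. [((-4*(4*(4*(x - 1)))) - 3)^2 = 3721] √ both sides: 3721 ≥ 0 gives two branches, so sqrt: (-4*(4*(4*(x - 1)))) - 3 = 61 or -61.
Step 2. [(-4*(4*(4*(x - 1)))) - 3 = 61 or -61] the outer -3 inverts by adding 3. So sub: -4*(4*(4*(x - 1))) = 64 or -58.
Step 3. [-4*(4*(4*(x - 1))) = 64 or -58] LHS = -4·(…); ÷-4 both sides. So div: 4*(4*(x - 1)) = -16 or 29/2.
Step 4. [4*(4*(x - 1)) = -16 or 29/2] 4 out front; divide by 4. So div: 4*(x - 1) = -4 or 29/8.
Step 5. [4*(x - 1) = -4 or 29/8] divide by the outer 4 ⇒ div: x - 1 = -1 or 29/32.
Step 6. [x - 1 = -1 or 29/32] 1 comes off first (add 1), so sub: x = 0 or 61/32.

Answer: x ∈ {0, 61/32}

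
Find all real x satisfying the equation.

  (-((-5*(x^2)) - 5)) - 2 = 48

Step 1. [(-((-5*(x^2)) - 5)) - 2 = 48] peel the -2: add 2 from each side ⇒ sub: -((-5*(x^2)) - 5) = 50.
Step 2. [-((-5*(x^2)) - 5) = 50] flip signs both sides, so neg: (-5*(x^2)) - 5 = -50.
Step 3. [(-5*(x^2)) - 5 = -50] peel the -5: add 5 from each side. So sub: -5*(x^2) = -45.
Step 4. [-5*(x^2) = -45] leading coefficient -5: divide by -5 ⇒ div: x^2 = 9.
Step 5. [x^2 = 9] LHS squared, RHS 9 ≥ 0: apply √ (±) ⇒ sqrt: x = 3 or -3.

Answer: x ∈ {-3, 3}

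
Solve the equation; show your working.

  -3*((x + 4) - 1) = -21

Step 1. [-3*((x + 4) - 1) = -21] divide by the outer -3. So div: (x + 4) - 1 = 7.
Step 2. [(x + 4) - 1 = 7] 1 comes off first (add 1), so sub: x + 4 = 8.
Step 3. [x + 4 = 8] peel the +4: subtract 4 from each side ⇒ sub: x = 4.

Answer: x ∈ {4}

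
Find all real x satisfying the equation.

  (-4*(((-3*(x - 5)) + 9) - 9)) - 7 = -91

Step 1. [(-4*(((-3*(x - 5)) + 9) - 9)) - 7 = -91] peel the -7: add 7 from each side ⇒ sub: -4*(((-3*(x - 5)) + 9) - 9) = -84.
Step 2. [-4*(((-3*(x - 5)) + 9) - 9) = -84] divide by the outer -4. So div: ((-3*(x - 5)) + 9) - 9 = 21.
Step 3. [((-3*(x - 5)) + 9) - 9 = 21] -9 is outermost — add 9 both sides. So sub: (-3*(x - 5)) + 9 = 30.
Step 4. [(-3*(x - 5)) + 9 = 30] common factor -3 (LHS and 30) — divide through ⇒ factor: (x - 5) - 3 = -10.
Step 5. [(x - 5) - 3 = -10] -3 is outermost — add 3 both sides. So sub: x - 5 = -7.
Step 6. [x - 5 = -7] -5 is outermost — add 5 both sides, so sub: x = -2.

Answer: x ∈ {-2}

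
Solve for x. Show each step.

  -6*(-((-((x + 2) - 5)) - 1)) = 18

Step 1. [-6*(-((-((x + 2) - 5)) - 1)) = 18] -6 out front; divide by -6. So div: -((-((x + 2) - 5)) - 1) = -3.
Step 2. [-((-((x + 2) - 5)) - 1) = -3] LHS negated; negate both sides ⇒ neg: (-((x + 2) - 5)) - 1 = 3.
Step 3. [(-((x + 2) - 5)) - 1 = 3] peel the -1: add 1 from each side ⇒ sub: -((x + 2) - 5) = 4.
Step 4. [-((x + 2) - 5) = 4] flip signs both sides. So neg: (x + 2) - 5 = -4.
Step 5. [(x + 2) - 5 = -4] add 5: x sits inside (… - 5). So sub: x + 2 = 1.
Step 6. [x + 2 = 1] +2 is outermost — subtract 2 both sides ⇒ sub: x = -1.

Answer: x ∈ {-1}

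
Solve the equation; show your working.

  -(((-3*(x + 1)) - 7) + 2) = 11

Step 1. [-(((-3*(x + 1)) - 7) + 2) = 11] LHS negated; negate both sides. So neg: ((-3*(x + 1)) - 7) + 2 = -11.
Step 2. [((-3*(x + 1)) - 7) + 2 = -11] +2 is outermost — subtract 2 both sides, so sub: (-3*(x + 1)) - 7 = -13.
Step 3. [(-3*(x + 1)) - 7 = -13] 7 comes off first (add 7), so sub: -3*(x + 1) = -6.
Step 4. [-3*(x + 1) = -6] -3 out front; divide by -3, so div: x + 1 = 2.
Step 5. [x + 1 = 2] subtract 1: x sits inside (… + 1). So sub: x = 1.

Answer: x ∈ {1}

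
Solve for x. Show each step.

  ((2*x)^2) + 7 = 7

Step 1. [((2*x)^2) + 7 = 7] subtract 7: x sits inside (… + 7) ⇒ sub: (2*x)^2 = 0.
Step 2. [(2*x)^2 = 0] 0 ≥ 0, LHS is (·)² — take ±√. So sqrt: 2*x = 0.
Step 3. [2*x = 0] LHS = 2·(…); ÷2 both sides, so div: x = 0.

Answer: x ∈ {0}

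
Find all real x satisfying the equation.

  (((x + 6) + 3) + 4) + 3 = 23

Step 1. [(((x + 6) + 3) + 4) + 3 = 23] peel the +3: subtract 3 from each side. So sub: ((x + 6) + 3) + 4 = 20.
Step 2. [((x + 6) + 3) + 4 = 20] 4 comes off first (subtract 4), so sub: (x + 6) + 3 = 16.
Step 3. [(x + 6) + 3 = 16] +3 is outermost — subtract 3 both sides ⇒ sub: x + 6 = 13.
Step 4. [x + 6 = 13] peel the +6: subtract 6 from each side. So sub: x = 7.

Answer: x ∈ {7}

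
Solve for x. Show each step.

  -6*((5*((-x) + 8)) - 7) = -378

Step 1. [-6*((5*((-x) + 8)) - 7) = -378] leading coefficient -6: divide by -6. So div: (5*((-x) + 8)) - 7 = 63.
Step 2. [(5*((-x) + 8)) - 7 = 63] 7 comes off first (add 7). So sub: 5*((-x) + 8) = 70.
Step 3. [5*((-x) + 8) = 70] LHS = 5·(…); ÷5 both sides ⇒ div: (-x) + 8 = 14.
Step 4. [(-x) + 8 = 14] +8 is outermost — subtract 8 both sides ⇒ sub: -x = 6.
Step 5. [-x = 6] LHS negated; negate both sides, so neg: x = -6.

Answer: x ∈ {-6}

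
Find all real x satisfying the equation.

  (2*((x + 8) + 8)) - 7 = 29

Step 1. [(2*((x + 8) + 8)) - 7 = 29] peel the -7: add 7 from each side. So sub: 2*((x + 8) + 8) = 36.
Step 2. [2*((x + 8) + 8) = 36] LHS = 2·(…); ÷2 both sides. So div: (x + 8) + 8 = 18.
Step 3. [(x + 8) + 8 = 18] peel the +8: subtract 8 from each side ⇒ sub: x + 8 = 10.
Step 4. [x + 8 = 10] subtract 8: x sits inside (… + 8). So sub: x = 2.

Answer: x ∈ {2}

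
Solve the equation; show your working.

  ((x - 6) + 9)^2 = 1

Step 1. [((x - 6) + 9)^2 = 1] 1 ≥ 0, LHS is (·)² — take ±√, so sqrt: (x - 6) + 9 = 1 or -1.
Step 2. [(x - 6) + 9 = 1 or -1] the outer +9 inverts by subtracting 9, so sub: x - 6 = -8 or -10.
Step 3. [x - 6 = -8 or -10] -6 is outermost — add 6 both sides, so sub: x = -2 or -4.

Answer: x ∈ {-4, -2}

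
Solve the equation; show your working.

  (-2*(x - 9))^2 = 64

Step 1. [(-2*(x - 9))^2 = 64] LHS squared, RHS 64 ≥ 0: apply √ (±) ⇒ sqrt: -2*(x - 9) = 8 or -8.
Step 2. [-2*(x - 9) = 8 or -8] -2·(inner) — divide through by -2 ⇒ div: x - 9 = -4 or 4.
Step 3. [x - 9 = -4 or 4] peel the -9: add 9 from each side, so sub: x = 5 or 13.

Answer: x ∈ {5, 13}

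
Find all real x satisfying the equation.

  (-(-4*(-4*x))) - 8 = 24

Step 1. [(-(-4*(-4*x))) - 8 = 24] add 8: x sits inside (… - 8), so sub: -(-4*(-4*x)) = 32.
Step 2. [-(-4*(-4*x)) = 32] leading − — multiply by −1, so neg: -4*(-4*x) = -32.
Step 3. [-4*(-4*x) = -32] LHS = -4·(…); ÷-4 both sides, so div: -4*x = 8.
Step 4. [-4*x = 8] -4 out front; divide by -4 ⇒ div: x = -2.

Answer: x ∈ {-2}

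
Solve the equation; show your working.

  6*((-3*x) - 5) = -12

Step 1. [6*((-3*x) - 5) = -12] 6 out front; divide by 6 ⇒ div: (-3*x) - 5 = -2.
Step 2. [(-3*x) - 5 = -2] -5 is outermost — add 5 both sides, so sub: -3*x = 3.
Step 3. [-3*x = 3] -3 out front; divide by -3, so div: x = -1.

Answer: x ∈ {-1}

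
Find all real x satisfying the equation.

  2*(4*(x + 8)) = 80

Step 1. [2*(4*(x + 8)) = 80] leading coefficient 2: divide by 2, so div: 4*(x + 8) = 40.
Step 2. [4*(x + 8) = 40] LHS = 4·(…); ÷4 both sides ⇒ div: x + 8 = 10.
Step 3. [x + 8 = 10] subtract 8: x sits inside (… + 8). So sub: x = 2.

Answer: x ∈ {2}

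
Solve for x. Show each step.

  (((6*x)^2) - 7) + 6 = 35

Step 1. [(((6*x)^2) - 7) + 6 = 35] 6 comes off first (subtract 6). So sub: ((6*x)^2) - 7 = 29.
Step 2. [((6*x)^2) - 7 = 29] 7 comes off first (add 7), so sub: (6*x)^2 = 36.
Step 3. [(6*x)^2 = 36] √ both sides: 36 ≥ 0 gives two branches ⇒ sqrt: 6*x = 6 or -6.
Step 4. [6*x = 6 or -6] LHS = 6·(…); ÷6 both sides, so div: x = 1 or -1.

Answer: x ∈ {-1, 1}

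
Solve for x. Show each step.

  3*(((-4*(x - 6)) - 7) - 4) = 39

Step 1. [3*(((-4*(x - 6)) - 7) - 4) = 39] divide by the outer 3. So div: ((-4*(x - 6)) - 7) - 4 = 13.
Step 2. [((-4*(x - 6)) - 7) - 4 = 13] -4 is outermost — add 4 both sides. So sub: (-4*(x - 6)) - 7 = 17.
Step 3. [(-4*(x - 6)) - 7 = 17] -7 is outermost — add 7 both sides. So sub: -4*(x - 6) = 24.
Step 4. [-4*(x - 6) = 24] -4 out front; divide by -4 ⇒ div: x - 6 = -6.
Step 5. [x - 6 = -6] peel the -6: add 6 from each side ⇒ sub: x = 0.

Answer: x ∈ {0}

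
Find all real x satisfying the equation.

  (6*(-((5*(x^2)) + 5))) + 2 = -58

Step 1. [(6*(-((5*(x^2)) + 5))) + 2 = -58] peel the +2: subtract 2 from each side. So sub: 6*(-((5*(x^2)) + 5)) = -60.
Step 2. [6*(-((5*(x^2)) + 5)) = -60] leading coefficient 6: divide by 6, so div: -((5*(x^2)) + 5) = -10.
Step 3. [-((5*(x^2)) + 5) = -10] LHS negated; negate both sides. So neg: (5*(x^2)) + 5 = 10.
Step 4. [(5*(x^2)) + 5 = 10] 5 divides every term; factor it out ⇒ factor: (x^2) + 1 = 2.
Step 5. [(x^2) + 1 = 2] +1 is outermost — subtract 1 both sides. So sub: x^2 = 1.
Step 6. [x^2 = 1] √ both sides: 1 ≥ 0 gives two branches ⇒ sqrt: x = 1 or -1.

Answer: x ∈ {-1, 1}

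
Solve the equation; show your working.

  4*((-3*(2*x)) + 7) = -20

Step 1. [4*((-3*(2*x)) + 7) = -20] 4 out front; divide by 4. So div: (-3*(2*x)) + 7 = -5.
Step 2. [(-3*(2*x)) + 7 = -5] +7 is outermost — subtract 7 both sides. So sub: -3*(2*x) = -12.
Step 3. [-3*(2*x) = -12] leading coefficient -3: divide by -3, so div: 2*x = 4.
Step 4. [2*x = 4] 2·(inner) — divide through by 2. So div: x = 2.

Answer: x ∈ {2}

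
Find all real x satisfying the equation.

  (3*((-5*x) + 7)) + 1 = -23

Step 1. [(3*((-5*x) + 7)) + 1 = -23] 1 comes off first (subtract 1), so sub: 3*((-5*x) + 7) = -24.
Step 2. [3*((-5*x) + 7) = -24] divide by the outer 3. So div: (-5*x) + 7 = -8.
Step 3. [(-5*x) + 7 = -8] peel the +7: subtract 7 from each side ⇒ sub: -5*x = -15.
Step 4. [-5*x = -15] LHS = -5·(…); ÷-5 both sides. So div: x = 3.

Answer: x ∈ {3}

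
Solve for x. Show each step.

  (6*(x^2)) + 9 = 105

Step 1. [(6*(x^2)) + 9 = 105] 9 comes off first (subtract 9) ⇒ sub: 6*(x^2) = 96.
Step 2. [6*(x^2) = 96] 6 out front; divide by 6. So div: x^2 = 16.
Step 3. [x^2 = 16] √ both sides: 16 ≥ 0 gives two branches, so sqrt: x = 4 or -4.

Answer: x ∈ {-4, 4}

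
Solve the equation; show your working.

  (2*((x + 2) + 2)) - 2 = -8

Step 1. [(2*((x + 2) + 2)) - 2 = -8] peel the -2: add 2 from each side, so sub: 2*((x + 2) + 2) = -6.
Step 2. [2*((x + 2) + 2) = -6] LHS = 2·(…); ÷2 both sides. So div: (x + 2) + 2 = -3.
Step 3. [(x + 2) + 2 = -3] subtract 2: x sits inside (… + 2). So sub: x + 2 = -5.
Step 4. [x + 2 = -5] peel the +2: subtract 2 from each side. So sub: x = -7.

Answer: x ∈ {-7}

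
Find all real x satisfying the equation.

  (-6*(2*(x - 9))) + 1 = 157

Step 1. [(-6*(2*(x - 9))) + 1 = 157] subtract 1: x sits inside (… + 1). So sub: -6*(2*(x - 9)) = 156.
Step 2. [-6*(2*(x - 9)) = 156] -6·(inner) — divide through by -6 ⇒ div: 2*(x - 9) = -26.
Step 3. [2*(x - 9) = -26] 2 out front; divide by 2 ⇒ div: x - 9 = -13.
Step 4. [x - 9 = -13] 9 comes off first (add 9) ⇒ sub: x = -4.

Answer: x ∈ {-4}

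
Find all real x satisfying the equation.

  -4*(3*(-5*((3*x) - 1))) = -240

Step 1. [-4*(3*(-5*((3*x) - 1))) = -240] -4·(inner) — divide through by -4 ⇒ div: 3*(-5*((3*x) - 1)) = 60.
Step 2. [3*(-5*((3*x) - 1)) = 60] divide by the outer 3 ⇒ div: -5*((3*x) - 1) = 20.
Step 3. [-5*((3*x) - 1) = 20] LHS = -5·(…); ÷-5 both sides ⇒ div: (3*x) - 1 = -4.
Step 4. [(3*x) - 1 = -4] -1 is outermost — add 1 both sides ⇒ sub: 3*x = -3.
Step 5. [3*x = -3] 3·(inner) — divide through by 3. So div: x = -1.

Answer: x ∈ {-1}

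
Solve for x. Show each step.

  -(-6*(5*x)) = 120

Step 1. [-(-6*(5*x)) = 120] flip signs both sides ⇒ neg: -6*(5*x) = -120.
Step 2. [-6*(5*x) = -120] leading coefficient -6: divide by -6, so div: 5*x = 20.
Step 3. [5*x = 20] LHS = 5·(…); ÷5 both sides. So div: x = 4.

Answer: x ∈ {4}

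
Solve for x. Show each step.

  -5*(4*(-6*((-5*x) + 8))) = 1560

Step 1. [-5*(4*(-6*((-5*x) + 8))) = 1560] -5 out front; divide by -5. So div: 4*(-6*((-5*x) + 8)) = -312.
Step 2. [4*(-6*((-5*x) + 8)) = -312] 4·(inner) — divide through by 4 ⇒ div: -6*((-5*x) + 8) = -78.
Step 3. [-6*((-5*x) + 8) = -78] leading coefficient -6: divide by -6 ⇒ div: (-5*x) + 8 = 13.
Step 4. [(-5*x) + 8 = 13] peel the +8: subtract 8 from each side, so sub: -5*x = 5.
Step 5. [-5*x = 5] -5·(inner) — divide through by -5. So div: x = -1.

Answer: x ∈ {-1}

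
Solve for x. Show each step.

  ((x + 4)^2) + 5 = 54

Step 1. [((x + 4)^2) + 5 = 54] subtract 5: x sits inside (… + 5), so sub: (x + 4)^2 = 49.
Step 2. [(x + 4)^2 = 49] 49 ≥ 0, LHS is (·)² — take ±√, so sqrt: x + 4 = 7 or -7.
Step 3. [x + 4 = 7 or -7] subtract 4: x sits inside (… + 4) ⇒ sub: x = 3 or -11.

Answer: x ∈ {-11, 3}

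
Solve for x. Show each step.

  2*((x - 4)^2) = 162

Step 1. [2*((x - 4)^2) = 162] LHS = 2·(…); ÷2 both sides. So div: (x - 4)^2 = 81.
Step 2. [(x - 4)^2 = 81] √ both sides: 81 ≥ 0 gives two branches, so sqrt: x - 4 = 9 or -9.
Step 3. [x - 4 = 9 or -9] the outer -4 inverts by adding 4. So sub: x = 13 or -5.

Answer: x ∈ {-5, 13}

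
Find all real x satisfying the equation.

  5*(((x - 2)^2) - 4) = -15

Step 1. [5*(((x - 2)^2) - 4) = -15] 5 out front; divide by 5, so div: ((x - 2)^2) - 4 = -3.
Step 2. [((x - 2)^2) - 4 = -3] -4 is outermost — add 4 both sides. So sub: (x - 2)^2 = 1.
Step 3. [(x - 2)^2 = 1] 1 ≥ 0, LHS is (·)² — take ±√, so sqrt: x - 2 = 1 or -1.
Step 4. [x - 2 = 1 or -1] peel the -2: add 2 from each side. So sub: x = 3 or 1.

Answer: x ∈ {1, 3}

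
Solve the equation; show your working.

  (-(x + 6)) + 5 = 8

Step 1. [(-(x + 6)) + 5 = 8] subtract 5: x sits inside (… + 5). So sub: -(x + 6) = 3.
Step 2. [-(x + 6) = 3] LHS negated; negate both sides, so neg: x + 6 = -3.
Step 3. [x + 6 = -3] the outer +6 inverts by subtracting 6, so sub: x = -9.

Answer: x ∈ {-9}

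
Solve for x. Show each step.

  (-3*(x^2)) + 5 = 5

Step 1. [(-3*(x^2)) + 5 = 5] +5 is outermost — subtract 5 both sides. So sub: -3*(x^2) = 0.
Step 2. [-3*(x^2) = 0] -3·(inner) — divide through by -3 ⇒ div: x^2 = 0.
Step 3. [x^2 = 0] LHS squared, RHS 0 ≥ 0: apply √ (±) ⇒ sqrt: x = 0.

Answer: x ∈ {0}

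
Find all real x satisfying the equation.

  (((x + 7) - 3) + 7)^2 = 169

Step 1. [(((x + 7) - 3) + 7)^2 = 169] 169 ≥ 0, LHS is (·)² — take ±√, so sqrt: ((x + 7) - 3) + 7 = 13 or -13.
Step 2. [((x + 7) - 3) + 7 = 13 or -13] the outer +7 inverts by subtracting 7, so sub: (x + 7) - 3 = 6 or -20.
Step 3. [(x + 7) - 3 = 6 or -20] the outer -3 inverts by adding 3, so sub: x + 7 = 9 or -17.
Step 4. [x + 7 = 9 or -17] subtract 7: x sits inside (… + 7), so sub: x = 2 or -24.

Answer: x ∈ {-24, 2}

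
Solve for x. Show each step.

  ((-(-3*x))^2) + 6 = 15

Step 1. [((-(-3*x))^2) + 6 = 15] subtract 6: x sits inside (… + 6), so sub: (-(-3*x))^2 = 9.
Step 2. [(-(-3*x))^2 = 9] 9 ≥ 0, LHS is (·)² — take ±√, so sqrt: -(-3*x) = 3 or -3.
Step 3. [-(-3*x) = 3 or -3] flip signs both sides. So neg: -3*x = -3 or 3.
Step 4. [-3*x = -3 or 3] -3 out front; divide by -3 ⇒ div: x = 1 or -1.

Answer: x ∈ {-1, 1}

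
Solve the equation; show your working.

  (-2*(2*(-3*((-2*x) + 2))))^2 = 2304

Step 1. [(-2*(2*(-3*((-2*x) + 2))))^2 = 2304] LHS squared, RHS 2304 ≥ 0: apply √ (±), so sqrt: -2*(2*(-3*((-2*x) + 2))) = 48 or -48.
Step 2. [-2*(2*(-3*((-2*x) + 2))) = 48 or -48] -2 out front; divide by -2 ⇒ div: 2*(-3*((-2*x) + 2)) = -24 or 24.
Step 3. [2*(-3*((-2*x) + 2)) = -24 or 24] 2·(inner) — divide through by 2 ⇒ div: -3*((-2*x) + 2) = -12 or 12.
Step 4. [-3*((-2*x) + 2) = -12 or 12] -3·(inner) — divide through by -3. So div: (-2*x) + 2 = 4 or -4.
Step 5. [(-2*x) + 2 = 4 or -4] peel the +2: subtract 2 from each side, so sub: -2*x = 2 or -6.
Step 6. [-2*x = 2 or -6] -2·(inner) — divide through by -2 ⇒ div: x = -1 or 3.

Answer: x ∈ {-1, 3}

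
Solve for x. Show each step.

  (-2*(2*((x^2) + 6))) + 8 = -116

Step 1. [(-2*(2*((x^2) + 6))) + 8 = -116] the outer +8 inverts by subtracting 8, so sub: -2*(2*((x^2) + 6)) = -124.
Step 2. [-2*(2*((x^2) + 6)) = -124] -2 out front; divide by -2, so div: 2*((x^2) + 6) = 62.
Step 3. [2*((x^2) + 6) = 62] leading coefficient 2: divide by 2. So div: (x^2) + 6 = 31.
Step 4. [(x^2) + 6 = 31] +6 is outermost — subtract 6 both sides ⇒ sub: x^2 = 25.
Step 5. [x^2 = 25] √ both sides: 25 ≥ 0 gives two branches. So sqrt: x = 5 or -5.

Answer: x ∈ {-5, 5}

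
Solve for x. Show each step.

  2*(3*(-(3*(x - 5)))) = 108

Step 1. [2*(3*(-(3*(x - 5)))) = 108] divide by the outer 2, so div: 3*(-(3*(x - 5))) = 54.
Step 2. [3*(-(3*(x - 5))) = 54] LHS = 3·(…); ÷3 both sides, so div: -(3*(x - 5)) = 18.
Step 3. [-(3*(x - 5)) = 18] leading − — multiply by −1, so neg: 3*(x - 5) = -18.
Step 4. [3*(x - 5) = -18] 3·(inner) — divide through by 3 ⇒ div: x - 5 = -6.
Step 5. [x - 5 = -6] the outer -5 inverts by adding 5, so sub: x = -1.

Answer: x ∈ {-1}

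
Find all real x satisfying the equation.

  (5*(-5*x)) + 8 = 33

Step 1. [(5*(-5*x)) + 8 = 33] 8 comes off first (subtract 8), so sub: 5*(-5*x) = 25.
Step 2. [5*(-5*x) = 25] 5·(inner) — divide through by 5. So div: -5*x = 5.
Step 3. [-5*x = 5] -5·(inner) — divide through by -5 ⇒ div: x = -1.

Answer: x ∈ {-1}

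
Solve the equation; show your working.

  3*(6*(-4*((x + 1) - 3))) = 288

Step 1. [3*(6*(-4*((x + 1) - 3))) = 288] 3·(inner) — divide through by 3, so div: 6*(-4*((x + 1) - 3)) = 96.
Step 2. [6*(-4*((x + 1) - 3)) = 96] divide by the outer 6. So div: -4*((x + 1) - 3) = 16.
Step 3. [-4*((x + 1) - 3) = 16] LHS = -4·(…); ÷-4 both sides ⇒ div: (x + 1) - 3 = -4.
Step 4. [(x + 1) - 3 = -4] the outer -3 inverts by adding 3, so sub: x + 1 = -1.
Step 5. [x + 1 = -1] +1 is outermost — subtract 1 both sides ⇒ sub: x = -2.

Answer: x ∈ {-2}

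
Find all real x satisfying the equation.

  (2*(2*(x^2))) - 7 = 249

Step 1. [(2*(2*(x^2))) - 7 = 249] add 7: x sits inside (… - 7) ⇒ sub: 2*(2*(x^2)) = 256.
Step 2. [2*(2*(x^2)) = 256] LHS = 2·(…); ÷2 both sides, so div: 2*(x^2) = 128.
Step 3. [2*(x^2) = 128] leading coefficient 2: divide by 2 ⇒ div: x^2 = 64.
Step 4. [x^2 = 64] 64 ≥ 0, LHS is (·)² — take ±√. So sqrt: x = 8 or -8.

Answer: x ∈ {-8, 8}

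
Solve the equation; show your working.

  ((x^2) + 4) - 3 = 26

Step 1. [((x^2) + 4) - 3 = 26] the outer -3 inverts by adding 3, so sub: (x^2) + 4 = 29.
Step 2. [(x^2) + 4 = 29] 4 comes off first (subtract 4) ⇒ sub: x^2 = 25.
Step 3. [x^2 = 25] √ both sides: 25 ≥ 0 gives two branches, so sqrt: x = 5 or -5.

Answer: x ∈ {-5, 5}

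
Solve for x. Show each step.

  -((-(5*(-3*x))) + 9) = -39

Step 1. [-((-(5*(-3*x))) + 9) = -39] LHS negated; negate both sides. So neg: (-(5*(-3*x))) + 9 = 39.
Step 2. [(-(5*(-3*x))) + 9 = 39] 9 comes off first (subtract 9), so sub: -(5*(-3*x)) = 30.
Step 3. [-(5*(-3*x)) = 30] LHS negated; negate both sides. So neg: 5*(-3*x) = -30.
Step 4. [5*(-3*x) = -30] LHS = 5·(…); ÷5 both sides ⇒ div: -3*x = -6.
Step 5. [-3*x = -6] -3·(inner) — divide through by -3, so div: x = 2.

Answer: x ∈ {2}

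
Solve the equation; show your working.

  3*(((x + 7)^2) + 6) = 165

Step 1. [3*(((x + 7)^2) + 6) = 165] leading coefficient 3: divide by 3. So div: ((x + 7)^2) + 6 = 55.
Step 2. [((x + 7)^2) + 6 = 55] +6 is outermost — subtract 6 both sides. So sub: (x + 7)^2 = 49.
Step 3. [(x + 7)^2 = 49] 49 ≥ 0, LHS is (·)² — take ±√, so sqrt: x + 7 = 7 or -7.
Step 4. [x + 7 = 7 or -7] +7 is outermost — subtract 7 both sides. So sub: x = 0 or -14.

Answer: x ∈ {-14, 0}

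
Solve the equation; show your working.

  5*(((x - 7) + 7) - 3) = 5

Step 1. [5*(((x - 7) + 7) - 3) = 5] 5 out front; divide by 5 ⇒ div: ((x - 7) + 7) - 3 = 1.
Step 2. [((x - 7) + 7) - 3 = 1] 3 comes off first (add 3) ⇒ sub: (x - 7) + 7 = 4.
Step 3. [(x - 7) + 7 = 4] peel the +7: subtract 7 from each side. So sub: x - 7 = -3.
Step 4. [x - 7 = -3] peel the -7: add 7 from each side. So sub: x = 4.

Answer: x ∈ {4}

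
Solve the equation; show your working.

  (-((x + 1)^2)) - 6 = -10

Step 1. [(-((x + 1)^2)) - 6 = -10] add 6: x sits inside (… - 6). So sub: -((x + 1)^2) = -4.
Step 2. [-((x + 1)^2) = -4] flip signs both sides ⇒ neg: (x + 1)^2 = 4.
Step 3. [(x + 1)^2 = 4] √ both sides: 4 ≥ 0 gives two branches, so sqrt: x + 1 = 2 or -2.
Step 4. [x + 1 = 2 or -2] the outer +1 inverts by subtracting 1 ⇒ sub: x = 1 or -3.

Answer: x ∈ {-3, 1}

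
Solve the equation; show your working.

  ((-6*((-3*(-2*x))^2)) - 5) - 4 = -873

Step 1. [((-6*((-3*(-2*x))^2)) - 5) - 4 = -873] the outer -4 inverts by adding 4. So sub: (-6*((-3*(-2*x))^2)) - 5 = -869.
Step 2. [(-6*((-3*(-2*x))^2)) - 5 = -869] peel the -5: add 5 from each side. So sub: -6*((-3*(-2*x))^2) = -864.
Step 3. [-6*((-3*(-2*x))^2) = -864] divide by the outer -6 ⇒ div: (-3*(-2*x))^2 = 144.
Step 4. [(-3*(-2*x))^2 = 144] LHS squared, RHS 144 ≥ 0: apply √ (±). So sqrt: -3*(-2*x) = 12 or -12.
Step 5. [-3*(-2*x) = 12 or -12] -3·(inner) — divide through by -3, so div: -2*x = -4 or 4.
Step 6. [-2*x = -4 or 4] divide by the outer -2 ⇒ div: x = 2 or -2.

Answer: x ∈ {-2, 2}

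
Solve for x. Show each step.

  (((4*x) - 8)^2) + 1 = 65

Step 1. [(((4*x) - 8)^2) + 1 = 65] peel the +1: subtract 1 from each side ⇒ sub: ((4*x) - 8)^2 = 64.
Step 2. [((4*x) - 8)^2 = 64] LHS squared, RHS 64 ≥ 0: apply √ (±) ⇒ sqrt: (4*x) - 8 = 8 or -8.
Step 3. [(4*x) - 8 = 8 or -8] common factor 4 (LHS and 8 or -8) — divide through ⇒ factor: x - 2 = 2 or -2.
Step 4. [x - 2 = 2 or -2] 2 comes off first (add 2), so sub: x = 4 or 0.

Answer: x ∈ {0, 4}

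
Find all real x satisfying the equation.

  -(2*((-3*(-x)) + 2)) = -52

Step 1. [-(2*((-3*(-x)) + 2)) = -52] flip signs both sides. So neg: 2*((-3*(-x)) + 2) = 52.
Step 2. [2*((-3*(-x)) + 2) = 52] 2·(inner) — divide through by 2 ⇒ div: (-3*(-x)) + 2 = 26.
Step 3. [(-3*(-x)) + 2 = 26] peel the +2: subtract 2 from each side. So sub: -3*(-x) = 24.
Step 4. [-3*(-x) = 24] divide by the outer -3, so div: -x = -8.
Step 5. [-x = -8] LHS negated; negate both sides, so neg: x = 8.

Answer: x ∈ {8}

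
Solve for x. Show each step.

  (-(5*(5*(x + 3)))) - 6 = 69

Step 1. [(-(5*(5*(x + 3)))) - 6 = 69] add 6: x sits inside (… - 6) ⇒ sub: -(5*(5*(x + 3))) = 75.
Step 2. [-(5*(5*(x + 3))) = 75] LHS negated; negate both sides. So neg: 5*(5*(x + 3)) = -75.
Step 3. [5*(5*(x + 3)) = -75] leading coefficient 5: divide by 5 ⇒ div: 5*(x + 3) = -15.
Step 4. [5*(x + 3) = -15] 5 out front; divide by 5 ⇒ div: x + 3 = -3.
Step 5. [x + 3 = -3] +3 is outermost — subtract 3 both sides ⇒ sub: x = -6.

Answer: x ∈ {-6}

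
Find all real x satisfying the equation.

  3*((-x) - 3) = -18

Step 1. [3*((-x) - 3) = -18] divide by the outer 3, so div: (-x) - 3 = -6.
Step 2. [(-x) - 3 = -6] add 3: x sits inside (… - 3). So sub: -x = -3.
Step 3. [-x = -3] leading − — multiply by −1 ⇒ neg: x = 3.

Answer: x ∈ {3}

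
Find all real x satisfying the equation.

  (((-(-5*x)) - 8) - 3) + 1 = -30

Step 1. [(((-(-5*x)) - 8) - 3) + 1 = -30] 1 comes off first (subtract 1) ⇒ sub: ((-(-5*x)) - 8) - 3 = -31.
Step 2. [((-(-5*x)) - 8) - 3 = -31] the outer -3 inverts by adding 3 ⇒ sub: (-(-5*x)) - 8 = -28.
Step 3. [(-(-5*x)) - 8 = -28] add 8: x sits inside (… - 8). So sub: -(-5*x) = -20.
Step 4. [-(-5*x) = -20] LHS negated; negate both sides. So neg: -5*x = 20.
Step 5. [-5*x = 20] divide by the outer -5 ⇒ div: x = -4.

Answer: x ∈ {-4}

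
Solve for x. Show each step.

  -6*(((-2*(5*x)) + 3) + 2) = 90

Step 1. [-6*(((-2*(5*x)) + 3) + 2) = 90] -6·(inner) — divide through by -6. So div: ((-2*(5*x)) + 3) + 2 = -15.
Step 2. [((-2*(5*x)) + 3) + 2 = -15] peel the +2: subtract 2 from each side. So sub: (-2*(5*x)) + 3 = -17.
Step 3. [(-2*(5*x)) + 3 = -17] 3 comes off first (subtract 3). So sub: -2*(5*x) = -20.
Step 4. [-2*(5*x) = -20] LHS = -2·(…); ÷-2 both sides ⇒ div: 5*x = 10.
Step 5. [5*x = 10] 5·(inner) — divide through by 5, so div: x = 2.

Answer: x ∈ {2}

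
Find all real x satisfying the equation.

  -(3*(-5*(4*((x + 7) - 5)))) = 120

Step 1. [-(3*(-5*(4*((x + 7) - 5)))) = 120] flip signs both sides. So neg: 3*(-5*(4*((x + 7) - 5))) = -120.
Step 2. [3*(-5*(4*((x + 7) - 5))) = -120] LHS = 3·(…); ÷3 both sides. So div: -5*(4*((x + 7) - 5)) = -40.
Step 3. [-5*(4*((x + 7) - 5)) = -40] -5 out front; divide by -5 ⇒ div: 4*((x + 7) - 5) = 8.
Step 4. [4*((x + 7) - 5) = 8] 4·(inner) — divide through by 4, so div: (x + 7) - 5 = 2.
Step 5. [(x + 7) - 5 = 2] peel the -5: add 5 from each side ⇒ sub: x + 7 = 7.
Step 6. [x + 7 = 7] the outer +7 inverts by subtracting 7. So sub: x = 0.

Answer: x ∈ {0}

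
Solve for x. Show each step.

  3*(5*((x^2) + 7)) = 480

Step 1. [3*(5*((x^2) + 7)) = 480] leading coefficient 3: divide by 3 ⇒ div: 5*((x^2) + 7) = 160.
Step 2. [5*((x^2) + 7) = 160] 5·(inner) — divide through by 5. So div: (x^2) + 7 = 32.
Step 3. [(x^2) + 7 = 32] the outer +7 inverts by subtracting 7. So sub: x^2 = 25.
Step 4. [x^2 = 25] √ both sides: 25 ≥ 0 gives two branches. So sqrt: x = 5 or -5.

Answer: x ∈ {-5, 5}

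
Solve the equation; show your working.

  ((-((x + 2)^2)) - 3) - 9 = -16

Step 1. [((-((x + 2)^2)) - 3) - 9 = -16] peel the -9: add 9 from each side. So sub: (-((x + 2)^2)) - 3 = -7.
Step 2. [(-((x + 2)^2)) - 3 = -7] -3 is outermost — add 3 both sides, so sub: -((x + 2)^2) = -4.
Step 3. [-((x + 2)^2) = -4] flip signs both sides. So neg: (x + 2)^2 = 4.
Step 4. [(x + 2)^2 = 4] √ both sides: 4 ≥ 0 gives two branches. So sqrt: x + 2 = 2 or -2.
Step 5. [x + 2 = 2 or -2] 2 comes off first (subtract 2), so sub: x = 0 or -4.

Answer: x ∈ {-4, 0}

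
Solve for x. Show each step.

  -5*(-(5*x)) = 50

Step 1. [-5*(-(5*x)) = 50] -5·(inner) — divide through by -5, so div: -(5*x) = -10.
Step 2. [-(5*x) = -10] flip signs both sides, so neg: 5*x = 10.
Step 3. [5*x = 10] 5·(inner) — divide through by 5 ⇒ div: x = 2.

Answer: x ∈ {2}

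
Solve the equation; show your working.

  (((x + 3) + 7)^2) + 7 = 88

Step 1. [(((x + 3) + 7)^2) + 7 = 88] the outer +7 inverts by subtracting 7 ⇒ sub: ((x + 3) + 7)^2 = 81.
Step 2. [((x + 3) + 7)^2 = 81] √ both sides: 81 ≥ 0 gives two branches, so sqrt: (x + 3) + 7 = 9 or -9.
Step 3. [(x + 3) + 7 = 9 or -9] the outer +7 inverts by subtracting 7. So sub: x + 3 = 2 or -16.
Step 4. [x + 3 = 2 or -16] 3 comes off first (subtract 3) ⇒ sub: x = -1 or -19.

Answer: x ∈ {-19, -1}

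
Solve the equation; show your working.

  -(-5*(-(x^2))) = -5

Step 1. [-(-5*(-(x^2))) = -5] flip signs both sides. So neg: -5*(-(x^2)) = 5.
Step 2. [-5*(-(x^2)) = 5] -5·(inner) — divide through by -5, so div: -(x^2) = -1.
Step 3. [-(x^2) = -1] leading − — multiply by −1. So neg: x^2 = 1.
Step 4. [x^2 = 1] √ both sides: 1 ≥ 0 gives two branches ⇒ sqrt: x = 1 or -1.

Answer: x ∈ {-1, 1}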